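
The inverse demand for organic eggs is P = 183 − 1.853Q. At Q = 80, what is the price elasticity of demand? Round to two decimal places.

At Q = 80, P = 183 − 1.853(80) = 34.76.
dP/dQ = −1.853, so dQ/dP = 1/(−1.853) = -0.540.
ε = (dQ/dP)(P/Q) = (-0.540)(34.76/80).

-0.23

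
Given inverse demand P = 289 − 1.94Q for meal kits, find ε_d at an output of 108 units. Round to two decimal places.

-0.38

At Q = 108, P = 289 − 1.94(108) = 79.48.
dP/dQ = −1.94, so dQ/dP = 1/(−1.94) = -0.515.
ε = (dQ/dP)(P/Q) = (-0.515)(79.48/108).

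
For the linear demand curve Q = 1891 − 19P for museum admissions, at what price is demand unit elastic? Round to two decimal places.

For linear demand Q = a − bP, ε = −bP/(a − bP). |ε| = 1 when bP = a − bP, i.e. P = a/(2b).
P = 1891/(2·19) = 1891/38 = 49.7632.

49.76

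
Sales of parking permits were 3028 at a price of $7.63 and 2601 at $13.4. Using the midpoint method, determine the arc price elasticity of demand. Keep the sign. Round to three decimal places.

-0.276

ΔQ = 2601 − 3028 = -427; ΔP = 13.4 − 7.63 = 5.77.
Midpoints: P̄ = 10.52, Q̄ = 2814.5.
ε = (ΔQ/ΔP)(P̄/Q̄) = (-427/5.77)(10.52/2814.5).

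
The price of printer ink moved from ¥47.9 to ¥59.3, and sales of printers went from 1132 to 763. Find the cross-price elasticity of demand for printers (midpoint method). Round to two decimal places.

ΔQ_x = 763 − 1132 = -369; ΔP_y = 59.3 − 47.9 = 11.4.
Midpoints: P̄_y = 53.60, Q̄_x = 947.5.
ε_xy = (ΔQ_x/ΔP_y)(P̄_y/Q̄_x) = (-369/11.4)(53.60/947.5).
ε_xy < 0, so the goods are complements.

-1.83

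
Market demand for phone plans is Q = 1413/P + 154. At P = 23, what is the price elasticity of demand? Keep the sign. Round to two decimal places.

-0.29

At P = 23, Q = 215.435.
dQ/dP = −1413/P² = -2.671.
ε = (dQ/dP)(P/Q) = (-2.671)(23/215.435).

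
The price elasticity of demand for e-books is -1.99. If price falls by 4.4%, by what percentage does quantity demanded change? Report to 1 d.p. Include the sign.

%ΔQ ≈ ε × %ΔP = (-1.99)(-4.4%) = 8.76%.

8.8%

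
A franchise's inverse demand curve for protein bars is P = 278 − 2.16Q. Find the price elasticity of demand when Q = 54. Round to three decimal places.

-1.383

At Q = 54, P = 278 − 2.16(54) = 161.36.
dP/dQ = −2.16, so dQ/dP = 1/(−2.16) = -0.463.
ε = (dQ/dP)(P/Q) = (-0.463)(161.36/54).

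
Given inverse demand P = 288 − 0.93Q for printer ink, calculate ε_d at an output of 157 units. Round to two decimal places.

-0.97

At Q = 157, P = 288 − 0.93(157) = 141.99.
dP/dQ = −0.93, so dQ/dP = 1/(−0.93) = -1.075.
ε = (dQ/dP)(P/Q) = (-1.075)(141.99/157).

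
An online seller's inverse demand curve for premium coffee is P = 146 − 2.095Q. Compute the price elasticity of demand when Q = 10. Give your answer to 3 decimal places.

-5.969

At Q = 10, P = 146 − 2.095(10) = 125.05.
dP/dQ = −2.095, so dQ/dP = 1/(−2.095) = -0.477.
ε = (dQ/dP)(P/Q) = (-0.477)(125.05/10).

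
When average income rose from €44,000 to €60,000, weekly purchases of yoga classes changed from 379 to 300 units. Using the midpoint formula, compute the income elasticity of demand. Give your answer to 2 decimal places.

-0.76

ΔQ = -79, ΔI = 16000. Midpoints: Ī = 52,000, Q̄ = 339.5.
ε_I = (ΔQ/ΔI)(Ī/Q̄) = (-79/16000)(52000/339.5).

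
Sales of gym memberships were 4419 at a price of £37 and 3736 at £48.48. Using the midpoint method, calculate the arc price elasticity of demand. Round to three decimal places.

ΔQ = 3736 − 4419 = -683; ΔP = 48.48 − 37 = 11.48.
Midpoints: P̄ = 42.74, Q̄ = 4077.5.
ε = (ΔQ/ΔP)(P̄/Q̄) = (-683/11.48)(42.74/4077.5).

-0.624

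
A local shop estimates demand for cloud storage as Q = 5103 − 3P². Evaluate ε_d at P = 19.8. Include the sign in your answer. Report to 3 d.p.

-0.599

At P = 19.8, Q = 3926.880.
dQ/dP = −6P = -118.800.
ε = (dQ/dP)(P/Q) = (-118.800)(19.8/3926.880).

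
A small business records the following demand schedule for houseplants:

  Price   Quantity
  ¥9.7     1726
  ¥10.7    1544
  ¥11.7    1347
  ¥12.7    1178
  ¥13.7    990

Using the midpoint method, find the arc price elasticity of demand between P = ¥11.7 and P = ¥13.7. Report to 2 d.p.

-1.94

At P = 11.7, Q = 1347; at P = 13.7, Q = 990.
ΔQ = -357, ΔP = 2.0. Midpoints: P̄ = 12.70, Q̄ = 1168.5.
ε = (ΔQ/ΔP)(P̄/Q̄) = (-357/2.0)(12.70/1168.5).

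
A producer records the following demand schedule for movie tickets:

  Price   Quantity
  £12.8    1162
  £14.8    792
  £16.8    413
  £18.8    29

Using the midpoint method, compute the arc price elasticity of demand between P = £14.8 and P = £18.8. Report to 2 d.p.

At P = 14.8, Q = 792; at P = 18.8, Q = 29.
ΔQ = -763, ΔP = 4.0. Midpoints: P̄ = 16.80, Q̄ = 410.5.
ε = (ΔQ/ΔP)(P̄/Q̄) = (-763/4.0)(16.80/410.5).

-7.81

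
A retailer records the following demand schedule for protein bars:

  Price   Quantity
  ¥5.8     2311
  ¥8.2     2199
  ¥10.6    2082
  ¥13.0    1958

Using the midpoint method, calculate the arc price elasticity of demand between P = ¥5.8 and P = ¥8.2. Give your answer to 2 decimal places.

At P = 5.8, Q = 2311; at P = 8.2, Q = 2199.
ΔQ = -112, ΔP = 2.4. Midpoints: P̄ = 7.00, Q̄ = 2255.0.
ε = (ΔQ/ΔP)(P̄/Q̄) = (-112/2.4)(7.00/2255.0).

-0.14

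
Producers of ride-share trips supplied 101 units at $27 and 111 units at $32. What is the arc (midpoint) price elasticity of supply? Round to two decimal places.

ΔQ = 111 − 101 = 10; ΔP = 32 − 27 = 5.
Midpoints: P̄ = 29.50, Q̄ = 106.0.
ε_s = (ΔQ/ΔP)(P̄/Q̄) = (10/5)(29.50/106.0).

0.56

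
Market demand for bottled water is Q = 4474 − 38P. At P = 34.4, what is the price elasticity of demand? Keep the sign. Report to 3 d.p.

At P = 34.4, Q = 3166.800.
dQ/dP = −38.
ε = (dQ/dP)(P/Q) = (-38)(34.4/3166.800).
|ε| < 1, so demand is inelastic at this price.

-0.413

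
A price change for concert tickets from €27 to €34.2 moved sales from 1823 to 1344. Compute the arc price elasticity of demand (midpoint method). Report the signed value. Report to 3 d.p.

-1.286

ΔQ = 1344 − 1823 = -479; ΔP = 34.2 − 27 = 7.2.
Midpoints: P̄ = 30.60, Q̄ = 1583.5.
ε = (ΔQ/ΔP)(P̄/Q̄) = (-479/7.2)(30.60/1583.5).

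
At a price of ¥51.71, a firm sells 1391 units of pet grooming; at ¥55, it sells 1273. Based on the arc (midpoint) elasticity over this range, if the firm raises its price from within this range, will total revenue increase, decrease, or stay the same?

Arc ε = (-118/3.29)(53.36/1332.0) ≈ -1.437.
|ε| = 1.44 > 1, so demand is elastic. A price rise therefore reduces total revenue.

decrease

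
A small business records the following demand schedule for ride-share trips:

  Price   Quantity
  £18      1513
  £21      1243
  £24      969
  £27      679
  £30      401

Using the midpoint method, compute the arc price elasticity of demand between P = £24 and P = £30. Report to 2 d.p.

At P = 24, Q = 969; at P = 30, Q = 401.
ΔQ = -568, ΔP = 6. Midpoints: P̄ = 27.00, Q̄ = 685.0.
ε = (ΔQ/ΔP)(P̄/Q̄) = (-568/6)(27.00/685.0).

-3.73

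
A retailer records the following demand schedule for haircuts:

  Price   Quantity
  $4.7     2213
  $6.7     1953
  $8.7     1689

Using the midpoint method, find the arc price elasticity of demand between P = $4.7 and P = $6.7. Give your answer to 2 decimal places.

-0.36

At P = 4.7, Q = 2213; at P = 6.7, Q = 1953.
ΔQ = -260, ΔP = 2.0. Midpoints: P̄ = 5.70, Q̄ = 2083.0.
ε = (ΔQ/ΔP)(P̄/Q̄) = (-260/2.0)(5.70/2083.0).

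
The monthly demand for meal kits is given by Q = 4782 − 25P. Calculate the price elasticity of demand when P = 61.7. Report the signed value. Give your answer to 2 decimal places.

-0.48

At P = 61.7, Q = 3239.500.
dQ/dP = −25.
ε = (dQ/dP)(P/Q) = (-25)(61.7/3239.500).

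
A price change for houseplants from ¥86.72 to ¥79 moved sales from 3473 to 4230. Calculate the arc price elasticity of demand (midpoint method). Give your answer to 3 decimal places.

-2.110

ΔQ = 4230 − 3473 = 757; ΔP = 79 − 86.72 = -7.72.
Midpoints: P̄ = 82.86, Q̄ = 3851.5.
ε = (ΔQ/ΔP)(P̄/Q̄) = (757/-7.72)(82.86/3851.5).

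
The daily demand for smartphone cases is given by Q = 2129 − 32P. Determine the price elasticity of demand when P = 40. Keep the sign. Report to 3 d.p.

-1.508

At P = 40, Q = 849.
dQ/dP = −32.
ε = (dQ/dP)(P/Q) = (-32)(40/849).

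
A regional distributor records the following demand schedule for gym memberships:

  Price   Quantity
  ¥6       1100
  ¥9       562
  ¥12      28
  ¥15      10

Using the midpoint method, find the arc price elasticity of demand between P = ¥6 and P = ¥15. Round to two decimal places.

At P = 6, Q = 1100; at P = 15, Q = 10.
ΔQ = -1090, ΔP = 9. Midpoints: P̄ = 10.50, Q̄ = 555.0.
ε = (ΔQ/ΔP)(P̄/Q̄) = (-1090/9)(10.50/555.0).

-2.29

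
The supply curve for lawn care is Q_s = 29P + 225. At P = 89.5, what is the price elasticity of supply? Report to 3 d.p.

At P = 89.5, Q_s = 2820.50.
dQ_s/dP = 29.
ε_s = (dQ_s/dP)(P/Q_s) = (29)(89.5/2820.50).

0.920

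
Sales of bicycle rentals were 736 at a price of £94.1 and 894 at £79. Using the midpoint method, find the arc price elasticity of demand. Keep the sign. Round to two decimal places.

ΔQ = 894 − 736 = 158; ΔP = 79 − 94.1 = -15.1.
Midpoints: P̄ = 86.55, Q̄ = 815.0.
ε = (ΔQ/ΔP)(P̄/Q̄) = (158/-15.1)(86.55/815.0).

-1.11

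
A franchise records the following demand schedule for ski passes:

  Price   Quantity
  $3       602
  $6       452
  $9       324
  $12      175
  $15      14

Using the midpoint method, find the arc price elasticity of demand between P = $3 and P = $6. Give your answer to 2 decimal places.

At P = 3, Q = 602; at P = 6, Q = 452.
ΔQ = -150, ΔP = 3. Midpoints: P̄ = 4.50, Q̄ = 527.0.
ε = (ΔQ/ΔP)(P̄/Q̄) = (-150/3)(4.50/527.0).

-0.43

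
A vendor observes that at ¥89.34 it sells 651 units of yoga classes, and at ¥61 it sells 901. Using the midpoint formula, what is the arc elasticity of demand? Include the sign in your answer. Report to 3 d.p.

-0.855

ΔQ = 901 − 651 = 250; ΔP = 61 − 89.34 = -28.34.
Midpoints: P̄ = 75.17, Q̄ = 776.0.
ε = (ΔQ/ΔP)(P̄/Q̄) = (250/-28.34)(75.17/776.0).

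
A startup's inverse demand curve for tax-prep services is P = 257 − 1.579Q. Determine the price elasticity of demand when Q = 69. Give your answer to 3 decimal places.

At Q = 69, P = 257 − 1.579(69) = 148.05.
dP/dQ = −1.579, so dQ/dP = 1/(−1.579) = -0.633.
ε = (dQ/dP)(P/Q) = (-0.633)(148.05/69).

-1.359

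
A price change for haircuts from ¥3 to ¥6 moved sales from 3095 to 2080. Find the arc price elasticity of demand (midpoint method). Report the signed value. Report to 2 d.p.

-0.59

ΔQ = 2080 − 3095 = -1015; ΔP = 6 − 3 = 3.
Midpoints: P̄ = 4.50, Q̄ = 2587.5.
ε = (ΔQ/ΔP)(P̄/Q̄) = (-1015/3)(4.50/2587.5).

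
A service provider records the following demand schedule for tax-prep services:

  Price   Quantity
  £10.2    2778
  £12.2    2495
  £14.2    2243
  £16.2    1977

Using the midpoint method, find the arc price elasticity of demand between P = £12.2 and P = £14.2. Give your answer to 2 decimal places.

At P = 12.2, Q = 2495; at P = 14.2, Q = 2243.
ΔQ = -252, ΔP = 2.0. Midpoints: P̄ = 13.20, Q̄ = 2369.0.
ε = (ΔQ/ΔP)(P̄/Q̄) = (-252/2.0)(13.20/2369.0).

-0.70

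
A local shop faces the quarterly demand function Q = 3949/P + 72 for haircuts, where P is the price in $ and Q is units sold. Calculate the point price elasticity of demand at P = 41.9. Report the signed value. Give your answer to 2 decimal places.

-0.57

At P = 41.9, Q = 166.248.
dQ/dP = −3949/P² = -2.249.
ε = (dQ/dP)(P/Q) = (-2.249)(41.9/166.248).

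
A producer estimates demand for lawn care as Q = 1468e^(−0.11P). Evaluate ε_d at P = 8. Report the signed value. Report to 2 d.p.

At P = 8, Q = 608.901.
dQ/dP = −0.11·1468e^(−0.11P) = −0.11Q = -66.979.
ε = (dQ/dP)(P/Q) = (-66.979)(8/608.901).
|ε| < 1, so demand is inelastic at this price.

-0.88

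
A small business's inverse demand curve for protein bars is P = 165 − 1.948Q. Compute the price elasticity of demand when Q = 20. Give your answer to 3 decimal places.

-3.235

At Q = 20, P = 165 − 1.948(20) = 126.04.
dP/dQ = −1.948, so dQ/dP = 1/(−1.948) = -0.513.
ε = (dQ/dP)(P/Q) = (-0.513)(126.04/20).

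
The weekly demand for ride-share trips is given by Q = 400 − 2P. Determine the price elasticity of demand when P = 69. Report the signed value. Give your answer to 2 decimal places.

At P = 69, Q = 262.
dQ/dP = −2.
ε = (dQ/dP)(P/Q) = (-2)(69/262).
|ε| < 1, so demand is inelastic at this price.

-0.53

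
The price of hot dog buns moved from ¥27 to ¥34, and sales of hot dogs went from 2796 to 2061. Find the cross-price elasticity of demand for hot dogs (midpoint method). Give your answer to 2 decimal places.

ΔQ_x = 2061 − 2796 = -735; ΔP_y = 34 − 27 = 7.
Midpoints: P̄_y = 30.50, Q̄_x = 2428.5.
ε_xy = (ΔQ_x/ΔP_y)(P̄_y/Q̄_x) = (-735/7)(30.50/2428.5).
ε_xy < 0, so the goods are complements.

-1.32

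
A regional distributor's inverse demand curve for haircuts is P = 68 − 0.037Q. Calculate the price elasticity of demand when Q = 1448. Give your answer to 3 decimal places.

At Q = 1448, P = 68 − 0.037(1448) = 14.42.
dP/dQ = −0.037, so dQ/dP = 1/(−0.037) = -27.027.
ε = (dQ/dP)(P/Q) = (-27.027)(14.42/1448).

-0.269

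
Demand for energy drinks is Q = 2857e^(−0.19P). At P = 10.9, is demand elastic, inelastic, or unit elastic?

elastic

Q = 360.152, dQ/dP = -68.429.
ε = (dQ/dP)(P/Q) ≈ -2.071.
|ε| = 2.07 > 1.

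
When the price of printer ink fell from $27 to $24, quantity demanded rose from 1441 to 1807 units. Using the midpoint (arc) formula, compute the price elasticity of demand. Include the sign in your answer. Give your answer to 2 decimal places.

-1.92

ΔQ = 1807 − 1441 = 366; ΔP = 24 − 27 = -3.
Midpoints: P̄ = 25.50, Q̄ = 1624.0.
ε = (ΔQ/ΔP)(P̄/Q̄) = (366/-3)(25.50/1624.0).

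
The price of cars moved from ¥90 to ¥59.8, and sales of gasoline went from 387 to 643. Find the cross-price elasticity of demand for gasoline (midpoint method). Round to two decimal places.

ΔQ_x = 643 − 387 = 256; ΔP_y = 59.8 − 90 = -30.2.
Midpoints: P̄_y = 74.90, Q̄_x = 515.0.
ε_xy = (ΔQ_x/ΔP_y)(P̄_y/Q̄_x) = (256/-30.2)(74.90/515.0).
ε_xy < 0, so the goods are complements.

-1.23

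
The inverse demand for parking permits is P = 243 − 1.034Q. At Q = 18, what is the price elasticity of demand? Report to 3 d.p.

At Q = 18, P = 243 − 1.034(18) = 224.39.
dP/dQ = −1.034, so dQ/dP = 1/(−1.034) = -0.967.
ε = (dQ/dP)(P/Q) = (-0.967)(224.39/18).

-12.056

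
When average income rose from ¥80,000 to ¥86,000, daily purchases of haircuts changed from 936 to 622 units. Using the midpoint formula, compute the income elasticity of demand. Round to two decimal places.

ΔQ = -314, ΔI = 6000. Midpoints: Ī = 83,000, Q̄ = 779.0.
ε_I = (ΔQ/ΔI)(Ī/Q̄) = (-314/6000)(83000/779.0).

-5.58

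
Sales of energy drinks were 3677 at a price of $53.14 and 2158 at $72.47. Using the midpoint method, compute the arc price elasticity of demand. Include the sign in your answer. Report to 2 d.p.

-1.69

ΔQ = 2158 − 3677 = -1519; ΔP = 72.47 − 53.14 = 19.33.
Midpoints: P̄ = 62.80, Q̄ = 2917.5.
ε = (ΔQ/ΔP)(P̄/Q̄) = (-1519/19.33)(62.80/2917.5).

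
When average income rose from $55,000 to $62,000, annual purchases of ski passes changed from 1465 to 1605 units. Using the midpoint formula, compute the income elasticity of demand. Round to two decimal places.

ΔQ = 140, ΔI = 7000. Midpoints: Ī = 58,500, Q̄ = 1535.0.
ε_I = (ΔQ/ΔI)(Ī/Q̄) = (140/7000)(58500/1535.0).

0.76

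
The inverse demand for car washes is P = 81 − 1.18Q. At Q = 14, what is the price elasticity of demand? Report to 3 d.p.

-3.903

At Q = 14, P = 81 − 1.18(14) = 64.48.
dP/dQ = −1.18, so dQ/dP = 1/(−1.18) = -0.847.
ε = (dQ/dP)(P/Q) = (-0.847)(64.48/14).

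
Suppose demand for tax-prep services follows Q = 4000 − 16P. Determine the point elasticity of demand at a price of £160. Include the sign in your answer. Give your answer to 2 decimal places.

-1.78

At P = 160, Q = 1440.
dQ/dP = −16.
ε = (dQ/dP)(P/Q) = (-16)(160/1440).
|ε| > 1, so demand is elastic at this price.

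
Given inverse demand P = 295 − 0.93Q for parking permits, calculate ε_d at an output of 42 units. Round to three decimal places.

-6.552

At Q = 42, P = 295 − 0.93(42) = 255.94.
dP/dQ = −0.93, so dQ/dP = 1/(−0.93) = -1.075.
ε = (dQ/dP)(P/Q) = (-1.075)(255.94/42).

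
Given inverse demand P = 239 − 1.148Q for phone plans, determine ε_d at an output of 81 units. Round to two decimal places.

-1.57

At Q = 81, P = 239 − 1.148(81) = 146.01.
dP/dQ = −1.148, so dQ/dP = 1/(−1.148) = -0.871.
ε = (dQ/dP)(P/Q) = (-0.871)(146.01/81).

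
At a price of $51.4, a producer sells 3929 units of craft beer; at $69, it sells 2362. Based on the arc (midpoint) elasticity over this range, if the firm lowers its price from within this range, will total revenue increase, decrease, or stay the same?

Arc ε = (-1567/17.6)(60.20/3145.5) ≈ -1.704.
|ε| = 1.70 > 1, so demand is elastic. A price cut therefore raises total revenue.

increase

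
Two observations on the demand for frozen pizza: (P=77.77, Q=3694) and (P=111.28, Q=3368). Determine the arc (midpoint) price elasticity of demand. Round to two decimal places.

-0.26

ΔQ = 3368 − 3694 = -326; ΔP = 111.28 − 77.77 = 33.51.
Midpoints: P̄ = 94.53, Q̄ = 3531.0.
ε = (ΔQ/ΔP)(P̄/Q̄) = (-326/33.51)(94.53/3531.0).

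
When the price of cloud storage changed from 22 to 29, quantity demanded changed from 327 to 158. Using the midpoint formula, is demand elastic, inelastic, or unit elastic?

elastic

Arc ε ≈ -2.539.
|ε| = 2.54 > 1.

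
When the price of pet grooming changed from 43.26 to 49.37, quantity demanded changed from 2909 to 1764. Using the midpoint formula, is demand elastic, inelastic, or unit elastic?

elastic

Arc ε ≈ -3.715.
|ε| = 3.71 > 1.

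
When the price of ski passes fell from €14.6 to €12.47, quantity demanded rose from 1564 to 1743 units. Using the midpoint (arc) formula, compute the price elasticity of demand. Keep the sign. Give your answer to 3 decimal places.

ΔQ = 1743 − 1564 = 179; ΔP = 12.47 − 14.6 = -2.13.
Midpoints: P̄ = 13.54, Q̄ = 1653.5.
ε = (ΔQ/ΔP)(P̄/Q̄) = (179/-2.13)(13.54/1653.5).

-0.688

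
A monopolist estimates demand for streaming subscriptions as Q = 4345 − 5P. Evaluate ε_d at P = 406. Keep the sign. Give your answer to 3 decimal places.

At P = 406, Q = 2315.
dQ/dP = −5.
ε = (dQ/dP)(P/Q) = (-5)(406/2315).
|ε| < 1, so demand is inelastic at this price.

-0.877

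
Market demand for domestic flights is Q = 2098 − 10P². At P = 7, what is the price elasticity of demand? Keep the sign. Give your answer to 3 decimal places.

-0.609

At P = 7, Q = 1608.
dQ/dP = −20P = -140.
ε = (dQ/dP)(P/Q) = (-140)(7/1608).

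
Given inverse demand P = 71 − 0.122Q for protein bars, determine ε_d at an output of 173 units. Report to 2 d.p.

-2.36

At Q = 173, P = 71 − 0.122(173) = 49.89.
dP/dQ = −0.122, so dQ/dP = 1/(−0.122) = -8.197.
ε = (dQ/dP)(P/Q) = (-8.197)(49.89/173).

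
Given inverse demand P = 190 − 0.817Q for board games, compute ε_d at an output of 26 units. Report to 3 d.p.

At Q = 26, P = 190 − 0.817(26) = 168.76.
dP/dQ = −0.817, so dQ/dP = 1/(−0.817) = -1.224.
ε = (dQ/dP)(P/Q) = (-1.224)(168.76/26).

-7.945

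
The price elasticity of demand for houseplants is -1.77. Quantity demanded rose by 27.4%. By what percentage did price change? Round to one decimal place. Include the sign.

-15.5%

%ΔP ≈ %ΔQ / ε = (27.4%)/(-1.77) = -15.48%.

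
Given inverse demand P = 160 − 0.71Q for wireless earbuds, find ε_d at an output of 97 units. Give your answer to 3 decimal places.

At Q = 97, P = 160 − 0.71(97) = 91.13.
dP/dQ = −0.71, so dQ/dP = 1/(−0.71) = -1.408.
ε = (dQ/dP)(P/Q) = (-1.408)(91.13/97).

-1.323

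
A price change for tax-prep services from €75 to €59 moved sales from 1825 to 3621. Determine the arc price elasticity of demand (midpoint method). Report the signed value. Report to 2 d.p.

ΔQ = 3621 − 1825 = 1796; ΔP = 59 − 75 = -16.
Midpoints: P̄ = 67.00, Q̄ = 2723.0.
ε = (ΔQ/ΔP)(P̄/Q̄) = (1796/-16)(67.00/2723.0).

-2.76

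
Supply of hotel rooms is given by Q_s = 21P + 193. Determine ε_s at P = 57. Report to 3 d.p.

At P = 57, Q_s = 1390.
dQ_s/dP = 21.
ε_s = (dQ_s/dP)(P/Q_s) = (21)(57/1390).

0.861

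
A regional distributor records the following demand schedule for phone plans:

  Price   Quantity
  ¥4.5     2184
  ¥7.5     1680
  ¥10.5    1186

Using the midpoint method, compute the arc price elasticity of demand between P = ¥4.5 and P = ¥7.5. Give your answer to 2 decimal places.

-0.52

At P = 4.5, Q = 2184; at P = 7.5, Q = 1680.
ΔQ = -504, ΔP = 3.0. Midpoints: P̄ = 6.00, Q̄ = 1932.0.
ε = (ΔQ/ΔP)(P̄/Q̄) = (-504/3.0)(6.00/1932.0).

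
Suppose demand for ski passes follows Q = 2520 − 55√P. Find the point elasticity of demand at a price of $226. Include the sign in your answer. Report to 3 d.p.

-0.244

At P = 226, Q = 1693.169.
dQ/dP = −55/(2√P) = -1.829.
ε = (dQ/dP)(P/Q) = (-1.829)(226/1693.169).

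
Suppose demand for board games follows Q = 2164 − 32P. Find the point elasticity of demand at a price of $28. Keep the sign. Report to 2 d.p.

At P = 28, Q = 1268.
dQ/dP = −32.
ε = (dQ/dP)(P/Q) = (-32)(28/1268).
|ε| < 1, so demand is inelastic at this price.

-0.71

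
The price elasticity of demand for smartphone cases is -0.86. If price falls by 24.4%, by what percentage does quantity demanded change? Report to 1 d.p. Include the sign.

21.0%

%ΔQ ≈ ε × %ΔP = (-0.86)(-24.4%) = 20.98%.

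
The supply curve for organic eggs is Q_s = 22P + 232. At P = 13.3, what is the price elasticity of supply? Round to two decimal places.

At P = 13.3, Q_s = 524.60.
dQ_s/dP = 22.
ε_s = (dQ_s/dP)(P/Q_s) = (22)(13.3/524.60).

0.56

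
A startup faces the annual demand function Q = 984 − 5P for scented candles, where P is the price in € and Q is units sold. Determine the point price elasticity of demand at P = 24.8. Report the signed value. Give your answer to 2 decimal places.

At P = 24.8, Q = 860.
dQ/dP = −5.
ε = (dQ/dP)(P/Q) = (-5)(24.8/860).

-0.14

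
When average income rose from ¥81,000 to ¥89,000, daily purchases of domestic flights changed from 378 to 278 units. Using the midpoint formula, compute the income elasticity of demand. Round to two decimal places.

-3.24

ΔQ = -100, ΔI = 8000. Midpoints: Ī = 85,000, Q̄ = 328.0.
ε_I = (ΔQ/ΔI)(Ī/Q̄) = (-100/8000)(85000/328.0).
ε_I < 0, so the good is inferior.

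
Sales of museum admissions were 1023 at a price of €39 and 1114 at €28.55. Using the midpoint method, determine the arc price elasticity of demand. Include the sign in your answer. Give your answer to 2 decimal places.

-0.28

ΔQ = 1114 − 1023 = 91; ΔP = 28.55 − 39 = -10.45.
Midpoints: P̄ = 33.77, Q̄ = 1068.5.
ε = (ΔQ/ΔP)(P̄/Q̄) = (91/-10.45)(33.77/1068.5).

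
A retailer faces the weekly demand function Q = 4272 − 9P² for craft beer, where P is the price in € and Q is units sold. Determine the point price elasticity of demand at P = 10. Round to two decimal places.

At P = 10, Q = 3372.
dQ/dP = −18P = -180.
ε = (dQ/dP)(P/Q) = (-180)(10/3372).
|ε| < 1, so demand is inelastic at this price.

-0.53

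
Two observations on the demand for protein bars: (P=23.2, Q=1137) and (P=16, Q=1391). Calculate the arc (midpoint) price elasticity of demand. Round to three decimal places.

-0.547

ΔQ = 1391 − 1137 = 254; ΔP = 16 − 23.2 = -7.2.
Midpoints: P̄ = 19.60, Q̄ = 1264.0.
ε = (ΔQ/ΔP)(P̄/Q̄) = (254/-7.2)(19.60/1264.0).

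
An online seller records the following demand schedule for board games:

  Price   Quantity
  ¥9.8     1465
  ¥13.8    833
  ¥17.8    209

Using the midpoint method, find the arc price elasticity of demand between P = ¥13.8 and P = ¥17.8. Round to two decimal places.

-4.73

At P = 13.8, Q = 833; at P = 17.8, Q = 209.
ΔQ = -624, ΔP = 4.0. Midpoints: P̄ = 15.80, Q̄ = 521.0.
ε = (ΔQ/ΔP)(P̄/Q̄) = (-624/4.0)(15.80/521.0).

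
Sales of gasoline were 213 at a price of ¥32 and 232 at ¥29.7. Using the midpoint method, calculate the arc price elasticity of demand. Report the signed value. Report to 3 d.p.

ΔQ = 232 − 213 = 19; ΔP = 29.7 − 32 = -2.3.
Midpoints: P̄ = 30.85, Q̄ = 222.5.
ε = (ΔQ/ΔP)(P̄/Q̄) = (19/-2.3)(30.85/222.5).

-1.145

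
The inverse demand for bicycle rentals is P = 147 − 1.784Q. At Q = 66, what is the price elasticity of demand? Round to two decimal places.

At Q = 66, P = 147 − 1.784(66) = 29.26.
dP/dQ = −1.784, so dQ/dP = 1/(−1.784) = -0.561.
ε = (dQ/dP)(P/Q) = (-0.561)(29.26/66).

-0.25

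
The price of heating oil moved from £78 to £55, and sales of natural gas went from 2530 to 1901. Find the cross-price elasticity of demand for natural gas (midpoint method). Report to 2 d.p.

ΔQ_x = 1901 − 2530 = -629; ΔP_y = 55 − 78 = -23.
Midpoints: P̄_y = 66.50, Q̄_x = 2215.5.
ε_xy = (ΔQ_x/ΔP_y)(P̄_y/Q̄_x) = (-629/-23)(66.50/2215.5).

0.82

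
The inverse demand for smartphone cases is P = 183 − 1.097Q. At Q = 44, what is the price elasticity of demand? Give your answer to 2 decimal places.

-2.79

At Q = 44, P = 183 − 1.097(44) = 134.73.
dP/dQ = −1.097, so dQ/dP = 1/(−1.097) = -0.912.
ε = (dQ/dP)(P/Q) = (-0.912)(134.73/44).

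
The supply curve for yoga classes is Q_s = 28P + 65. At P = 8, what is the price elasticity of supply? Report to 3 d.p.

At P = 8, Q_s = 289.
dQ_s/dP = 28.
ε_s = (dQ_s/dP)(P/Q_s) = (28)(8/289).

0.775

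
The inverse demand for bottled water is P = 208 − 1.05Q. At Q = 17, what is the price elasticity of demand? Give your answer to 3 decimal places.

At Q = 17, P = 208 − 1.05(17) = 190.15.
dP/dQ = −1.05, so dQ/dP = 1/(−1.05) = -0.952.
ε = (dQ/dP)(P/Q) = (-0.952)(190.15/17).

-10.653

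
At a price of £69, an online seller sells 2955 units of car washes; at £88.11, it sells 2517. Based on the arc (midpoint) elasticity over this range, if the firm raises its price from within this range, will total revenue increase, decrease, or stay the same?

Arc ε = (-438/19.11)(78.56/2736.0) ≈ -0.658.
|ε| = 0.66 < 1, so demand is inelastic. A price rise therefore raises total revenue.

increase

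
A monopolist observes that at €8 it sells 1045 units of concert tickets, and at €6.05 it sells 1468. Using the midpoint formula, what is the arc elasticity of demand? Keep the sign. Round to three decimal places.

-1.213

ΔQ = 1468 − 1045 = 423; ΔP = 6.05 − 8 = -1.95.
Midpoints: P̄ = 7.03, Q̄ = 1256.5.
ε = (ΔQ/ΔP)(P̄/Q̄) = (423/-1.95)(7.03/1256.5).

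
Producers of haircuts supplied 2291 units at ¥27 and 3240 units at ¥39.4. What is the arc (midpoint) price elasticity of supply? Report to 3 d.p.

ΔQ = 3240 − 2291 = 949; ΔP = 39.4 − 27 = 12.4.
Midpoints: P̄ = 33.20, Q̄ = 2765.5.
ε_s = (ΔQ/ΔP)(P̄/Q̄) = (949/12.4)(33.20/2765.5).

0.919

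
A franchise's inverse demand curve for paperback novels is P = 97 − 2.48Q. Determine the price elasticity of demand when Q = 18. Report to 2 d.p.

At Q = 18, P = 97 − 2.48(18) = 52.36.
dP/dQ = −2.48, so dQ/dP = 1/(−2.48) = -0.403.
ε = (dQ/dP)(P/Q) = (-0.403)(52.36/18).

-1.17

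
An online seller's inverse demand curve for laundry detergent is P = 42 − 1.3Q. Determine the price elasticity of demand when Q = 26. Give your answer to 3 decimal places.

-0.243

At Q = 26, P = 42 − 1.3(26) = 8.20.
dP/dQ = −1.3, so dQ/dP = 1/(−1.3) = -0.769.
ε = (dQ/dP)(P/Q) = (-0.769)(8.20/26).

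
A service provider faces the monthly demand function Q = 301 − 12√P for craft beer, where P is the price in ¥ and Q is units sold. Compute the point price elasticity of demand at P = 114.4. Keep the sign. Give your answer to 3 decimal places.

At P = 114.4, Q = 172.650.
dQ/dP = −12/(2√P) = -0.561.
ε = (dQ/dP)(P/Q) = (-0.561)(114.4/172.650).
|ε| < 1, so demand is inelastic at this price.

-0.372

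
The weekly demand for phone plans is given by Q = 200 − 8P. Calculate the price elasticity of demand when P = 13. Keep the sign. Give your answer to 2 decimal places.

-1.08

At P = 13, Q = 96.
dQ/dP = −8.
ε = (dQ/dP)(P/Q) = (-8)(13/96).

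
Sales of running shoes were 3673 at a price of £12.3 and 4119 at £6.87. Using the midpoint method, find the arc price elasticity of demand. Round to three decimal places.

-0.202

ΔQ = 4119 − 3673 = 446; ΔP = 6.87 − 12.3 = -5.43.
Midpoints: P̄ = 9.59, Q̄ = 3896.0.
ε = (ΔQ/ΔP)(P̄/Q̄) = (446/-5.43)(9.59/3896.0).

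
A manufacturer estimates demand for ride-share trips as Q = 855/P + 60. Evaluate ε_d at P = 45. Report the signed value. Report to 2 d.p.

At P = 45, Q = 79.
dQ/dP = −855/P² = -0.422.
ε = (dQ/dP)(P/Q) = (-0.422)(45/79).

-0.24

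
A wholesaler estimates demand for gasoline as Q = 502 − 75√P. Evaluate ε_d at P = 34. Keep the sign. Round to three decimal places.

-3.381

At P = 34, Q = 64.679.
dQ/dP = −75/(2√P) = -6.431.
ε = (dQ/dP)(P/Q) = (-6.431)(34/64.679).
|ε| > 1, so demand is elastic at this price.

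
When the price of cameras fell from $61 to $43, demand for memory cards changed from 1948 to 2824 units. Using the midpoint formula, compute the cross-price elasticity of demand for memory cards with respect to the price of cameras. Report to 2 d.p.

ΔQ_x = 2824 − 1948 = 876; ΔP_y = 43 − 61 = -18.
Midpoints: P̄_y = 52.00, Q̄_x = 2386.0.
ε_xy = (ΔQ_x/ΔP_y)(P̄_y/Q̄_x) = (876/-18)(52.00/2386.0).

-1.06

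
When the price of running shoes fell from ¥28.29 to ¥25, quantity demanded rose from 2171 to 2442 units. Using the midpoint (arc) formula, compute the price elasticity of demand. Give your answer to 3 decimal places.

-0.952

ΔQ = 2442 − 2171 = 271; ΔP = 25 − 28.29 = -3.29.
Midpoints: P̄ = 26.64, Q̄ = 2306.5.
ε = (ΔQ/ΔP)(P̄/Q̄) = (271/-3.29)(26.64/2306.5).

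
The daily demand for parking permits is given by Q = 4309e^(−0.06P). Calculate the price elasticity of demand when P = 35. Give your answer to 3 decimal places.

At P = 35, Q = 527.665.
dQ/dP = −0.06·4309e^(−0.06P) = −0.06Q = -31.660.
ε = (dQ/dP)(P/Q) = (-31.660)(35/527.665).

-2.100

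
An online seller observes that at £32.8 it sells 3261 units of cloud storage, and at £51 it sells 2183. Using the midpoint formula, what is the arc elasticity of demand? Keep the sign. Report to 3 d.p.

-0.912

ΔQ = 2183 − 3261 = -1078; ΔP = 51 − 32.8 = 18.2.
Midpoints: P̄ = 41.90, Q̄ = 2722.0.
ε = (ΔQ/ΔP)(P̄/Q̄) = (-1078/18.2)(41.90/2722.0).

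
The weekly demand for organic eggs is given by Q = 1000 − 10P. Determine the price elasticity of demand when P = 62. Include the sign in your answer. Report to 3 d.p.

-1.632

At P = 62, Q = 380.
dQ/dP = −10.
ε = (dQ/dP)(P/Q) = (-10)(62/380).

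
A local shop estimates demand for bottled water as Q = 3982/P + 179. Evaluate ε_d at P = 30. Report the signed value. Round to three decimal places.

At P = 30, Q = 311.733.
dQ/dP = −3982/P² = -4.424.
ε = (dQ/dP)(P/Q) = (-4.424)(30/311.733).
|ε| < 1, so demand is inelastic at this price.

-0.426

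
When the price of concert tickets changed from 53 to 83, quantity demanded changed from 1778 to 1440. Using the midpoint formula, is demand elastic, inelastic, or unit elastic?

inelastic

Arc ε ≈ -0.476.
|ε| = 0.48 < 1.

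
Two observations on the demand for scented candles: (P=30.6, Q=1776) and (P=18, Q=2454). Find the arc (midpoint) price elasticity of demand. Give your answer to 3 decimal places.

-0.618

ΔQ = 2454 − 1776 = 678; ΔP = 18 − 30.6 = -12.6.
Midpoints: P̄ = 24.30, Q̄ = 2115.0.
ε = (ΔQ/ΔP)(P̄/Q̄) = (678/-12.6)(24.30/2115.0).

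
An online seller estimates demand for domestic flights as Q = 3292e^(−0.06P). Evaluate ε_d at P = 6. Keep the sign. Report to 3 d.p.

-0.360

At P = 6, Q = 2296.750.
dQ/dP = −0.06·3292e^(−0.06P) = −0.06Q = -137.805.
ε = (dQ/dP)(P/Q) = (-137.805)(6/2296.750).
|ε| < 1, so demand is inelastic at this price.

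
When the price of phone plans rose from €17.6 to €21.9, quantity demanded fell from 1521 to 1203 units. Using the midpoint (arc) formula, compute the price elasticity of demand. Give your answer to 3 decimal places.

-1.072

ΔQ = 1203 − 1521 = -318; ΔP = 21.9 − 17.6 = 4.3.
Midpoints: P̄ = 19.75, Q̄ = 1362.0.
ε = (ΔQ/ΔP)(P̄/Q̄) = (-318/4.3)(19.75/1362.0).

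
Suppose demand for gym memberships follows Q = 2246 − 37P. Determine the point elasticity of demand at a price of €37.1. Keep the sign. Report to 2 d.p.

At P = 37.1, Q = 873.300.
dQ/dP = −37.
ε = (dQ/dP)(P/Q) = (-37)(37.1/873.300).
|ε| > 1, so demand is elastic at this price.

-1.57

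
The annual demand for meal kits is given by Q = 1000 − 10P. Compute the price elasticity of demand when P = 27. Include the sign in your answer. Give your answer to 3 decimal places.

At P = 27, Q = 730.
dQ/dP = −10.
ε = (dQ/dP)(P/Q) = (-10)(27/730).

-0.370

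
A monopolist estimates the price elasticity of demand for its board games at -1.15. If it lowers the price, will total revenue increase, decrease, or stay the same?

increase

|ε| = 1.15 > 1, so demand is elastic. A price cut therefore raises total revenue.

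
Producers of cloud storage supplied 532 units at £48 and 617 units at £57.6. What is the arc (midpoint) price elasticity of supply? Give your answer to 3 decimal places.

ΔQ = 617 − 532 = 85; ΔP = 57.6 − 48 = 9.6.
Midpoints: P̄ = 52.80, Q̄ = 574.5.
ε_s = (ΔQ/ΔP)(P̄/Q̄) = (85/9.6)(52.80/574.5).

0.814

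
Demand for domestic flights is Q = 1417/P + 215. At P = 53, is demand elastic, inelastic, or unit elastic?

inelastic

Q = 241.736, dQ/dP = -0.504.
ε = (dQ/dP)(P/Q) ≈ -0.111.
|ε| = 0.11 < 1.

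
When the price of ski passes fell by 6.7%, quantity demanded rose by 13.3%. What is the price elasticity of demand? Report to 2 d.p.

ε = %ΔQ / %ΔP = (13.3)/(-6.7) = -1.985.

-1.99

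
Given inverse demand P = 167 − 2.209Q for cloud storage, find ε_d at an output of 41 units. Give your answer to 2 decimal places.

-0.84

At Q = 41, P = 167 − 2.209(41) = 76.43.
dP/dQ = −2.209, so dQ/dP = 1/(−2.209) = -0.453.
ε = (dQ/dP)(P/Q) = (-0.453)(76.43/41).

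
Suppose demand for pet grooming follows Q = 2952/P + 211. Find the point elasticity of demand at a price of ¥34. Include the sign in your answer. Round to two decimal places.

At P = 34, Q = 297.824.
dQ/dP = −2952/P² = -2.554.
ε = (dQ/dP)(P/Q) = (-2.554)(34/297.824).
|ε| < 1, so demand is inelastic at this price.

-0.29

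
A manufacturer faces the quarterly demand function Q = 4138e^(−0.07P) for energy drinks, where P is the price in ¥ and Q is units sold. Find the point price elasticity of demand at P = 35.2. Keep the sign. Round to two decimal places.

At P = 35.2, Q = 352.119.
dQ/dP = −0.07·4138e^(−0.07P) = −0.07Q = -24.648.
ε = (dQ/dP)(P/Q) = (-24.648)(35.2/352.119).

-2.46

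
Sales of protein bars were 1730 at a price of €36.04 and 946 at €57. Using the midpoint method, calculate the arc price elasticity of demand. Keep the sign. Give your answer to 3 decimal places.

-1.300

ΔQ = 946 − 1730 = -784; ΔP = 57 − 36.04 = 20.96.
Midpoints: P̄ = 46.52, Q̄ = 1338.0.
ε = (ΔQ/ΔP)(P̄/Q̄) = (-784/20.96)(46.52/1338.0).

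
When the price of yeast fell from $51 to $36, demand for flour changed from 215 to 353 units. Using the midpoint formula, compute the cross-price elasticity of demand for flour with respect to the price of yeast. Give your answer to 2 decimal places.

ΔQ_x = 353 − 215 = 138; ΔP_y = 36 − 51 = -15.
Midpoints: P̄_y = 43.50, Q̄_x = 284.0.
ε_xy = (ΔQ_x/ΔP_y)(P̄_y/Q̄_x) = (138/-15)(43.50/284.0).

-1.41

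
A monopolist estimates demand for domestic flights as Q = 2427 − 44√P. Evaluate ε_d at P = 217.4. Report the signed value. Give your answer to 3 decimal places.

At P = 217.4, Q = 1778.242.
dQ/dP = −44/(2√P) = -1.492.
ε = (dQ/dP)(P/Q) = (-1.492)(217.4/1778.242).

-0.182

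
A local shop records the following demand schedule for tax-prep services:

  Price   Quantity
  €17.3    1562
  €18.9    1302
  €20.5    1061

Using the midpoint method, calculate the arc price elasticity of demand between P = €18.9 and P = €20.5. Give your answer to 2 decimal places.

-2.51

At P = 18.9, Q = 1302; at P = 20.5, Q = 1061.
ΔQ = -241, ΔP = 1.6. Midpoints: P̄ = 19.70, Q̄ = 1181.5.
ε = (ΔQ/ΔP)(P̄/Q̄) = (-241/1.6)(19.70/1181.5).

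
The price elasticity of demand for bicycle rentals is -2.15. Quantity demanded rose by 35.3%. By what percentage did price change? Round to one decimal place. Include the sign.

-16.4%

%ΔP ≈ %ΔQ / ε = (35.3%)/(-2.15) = -16.42%.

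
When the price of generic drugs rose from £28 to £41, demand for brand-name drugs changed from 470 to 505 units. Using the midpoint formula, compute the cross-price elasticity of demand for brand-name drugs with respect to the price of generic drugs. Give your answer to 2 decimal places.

ΔQ_x = 505 − 470 = 35; ΔP_y = 41 − 28 = 13.
Midpoints: P̄_y = 34.50, Q̄_x = 487.5.
ε_xy = (ΔQ_x/ΔP_y)(P̄_y/Q̄_x) = (35/13)(34.50/487.5).
ε_xy > 0, so the goods are substitutes.

0.19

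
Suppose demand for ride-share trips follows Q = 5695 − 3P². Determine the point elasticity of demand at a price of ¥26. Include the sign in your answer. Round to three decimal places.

At P = 26, Q = 3667.
dQ/dP = −6P = -156.
ε = (dQ/dP)(P/Q) = (-156)(26/3667).

-1.106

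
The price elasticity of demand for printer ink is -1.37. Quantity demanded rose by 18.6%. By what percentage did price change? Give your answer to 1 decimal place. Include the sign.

-13.6%

%ΔP ≈ %ΔQ / ε = (18.6%)/(-1.37) = -13.58%.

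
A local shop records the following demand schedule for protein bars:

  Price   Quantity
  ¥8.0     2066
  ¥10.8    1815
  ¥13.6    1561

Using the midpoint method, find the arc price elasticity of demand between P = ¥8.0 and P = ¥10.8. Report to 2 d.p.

At P = 8.0, Q = 2066; at P = 10.8, Q = 1815.
ΔQ = -251, ΔP = 2.8. Midpoints: P̄ = 9.40, Q̄ = 1940.5.
ε = (ΔQ/ΔP)(P̄/Q̄) = (-251/2.8)(9.40/1940.5).

-0.43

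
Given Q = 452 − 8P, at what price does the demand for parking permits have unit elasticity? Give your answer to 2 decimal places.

For linear demand Q = a − bP, ε = −bP/(a − bP). |ε| = 1 when bP = a − bP, i.e. P = a/(2b).
P = 452/(2·8) = 452/16 = 28.2500.

28.25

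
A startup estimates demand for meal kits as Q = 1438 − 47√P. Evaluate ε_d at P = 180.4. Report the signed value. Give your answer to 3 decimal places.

-0.391

At P = 180.4, Q = 806.729.
dQ/dP = −47/(2√P) = -1.750.
ε = (dQ/dP)(P/Q) = (-1.750)(180.4/806.729).
|ε| < 1, so demand is inelastic at this price.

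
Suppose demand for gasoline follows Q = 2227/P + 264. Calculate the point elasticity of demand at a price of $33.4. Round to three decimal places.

-0.202

At P = 33.4, Q = 330.677.
dQ/dP = −2227/P² = -1.996.
ε = (dQ/dP)(P/Q) = (-1.996)(33.4/330.677).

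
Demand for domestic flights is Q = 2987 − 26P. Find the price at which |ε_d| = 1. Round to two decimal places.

57.44

For linear demand Q = a − bP, ε = −bP/(a − bP). |ε| = 1 when bP = a − bP, i.e. P = a/(2b).
P = 2987/(2·26) = 2987/52 = 57.4423.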